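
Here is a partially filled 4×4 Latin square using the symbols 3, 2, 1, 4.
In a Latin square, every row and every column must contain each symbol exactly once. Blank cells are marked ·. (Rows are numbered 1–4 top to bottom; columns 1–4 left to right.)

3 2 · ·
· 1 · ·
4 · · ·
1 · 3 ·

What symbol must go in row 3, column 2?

Row 3 already has {4} and column 2 already has {2, 1}, so row 3, column 2 must be 3.

3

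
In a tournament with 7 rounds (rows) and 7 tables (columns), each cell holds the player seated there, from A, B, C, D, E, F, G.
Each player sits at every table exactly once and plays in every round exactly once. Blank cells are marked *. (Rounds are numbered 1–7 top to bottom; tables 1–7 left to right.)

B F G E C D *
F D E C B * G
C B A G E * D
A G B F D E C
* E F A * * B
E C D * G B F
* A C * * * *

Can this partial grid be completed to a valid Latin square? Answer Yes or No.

Round 5, table 5: round 5 together with table 5 already contain {A, B, C, D, E, F, G} — every symbol — so nothing can go there. The grid has no valid completion.

No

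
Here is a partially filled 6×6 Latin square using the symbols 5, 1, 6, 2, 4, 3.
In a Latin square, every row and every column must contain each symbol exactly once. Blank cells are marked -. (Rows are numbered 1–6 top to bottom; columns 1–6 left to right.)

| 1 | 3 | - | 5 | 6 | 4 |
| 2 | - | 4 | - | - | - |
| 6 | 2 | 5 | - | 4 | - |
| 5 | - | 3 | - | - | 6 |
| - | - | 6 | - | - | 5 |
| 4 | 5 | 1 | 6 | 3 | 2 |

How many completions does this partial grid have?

Row 1, column 3: eliminating its row and column leaves {2}.
Row 2, column 2: eliminating its row and column leaves {1, 6}.
Row 2, column 4: eliminating its row and column leaves {1, 3}.
Row 2, column 5: eliminating its row and column leaves {5, 1}.
Row 2, column 6: eliminating its row and column leaves {1, 3}.
Row 3, column 4: eliminating its row and column leaves {1, 3}.
Row 3, column 6: eliminating its row and column leaves {1, 3}.
Row 4, column 2: eliminating its row and column leaves {1, 4}.
Row 4, column 4: eliminating its row and column leaves {1, 2, 4}.
Row 4, column 5: eliminating its row and column leaves {1, 2}.
Row 5, column 1: eliminating its row and column leaves {3}.
Row 5, column 2: eliminating its row and column leaves {1, 4}.
Row 5, column 4: eliminating its row and column leaves {1, 2, 4, 3}.
Row 5, column 5: eliminating its row and column leaves {1, 2}.
Enumerating the assignments across these blanks that avoid any row or column repeat gives 4 completions.

4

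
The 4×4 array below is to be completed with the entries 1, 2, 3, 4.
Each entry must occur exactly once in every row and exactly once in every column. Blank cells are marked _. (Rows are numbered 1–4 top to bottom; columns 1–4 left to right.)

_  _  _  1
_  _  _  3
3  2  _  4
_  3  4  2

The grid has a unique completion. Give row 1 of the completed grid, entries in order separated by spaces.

2 4 3 1

Row 1, column 2: row 1 has {1} and column 2 has {2, 3}, leaving only 4.
Row 1, column 1: row 1 has {1, 4} and column 1 has {3}, leaving only 2.
Row 1, column 3: row 1 has {1, 2, 4} and column 3 has {4}, leaving only 3.
So row 1 reads: 2 4 3 1.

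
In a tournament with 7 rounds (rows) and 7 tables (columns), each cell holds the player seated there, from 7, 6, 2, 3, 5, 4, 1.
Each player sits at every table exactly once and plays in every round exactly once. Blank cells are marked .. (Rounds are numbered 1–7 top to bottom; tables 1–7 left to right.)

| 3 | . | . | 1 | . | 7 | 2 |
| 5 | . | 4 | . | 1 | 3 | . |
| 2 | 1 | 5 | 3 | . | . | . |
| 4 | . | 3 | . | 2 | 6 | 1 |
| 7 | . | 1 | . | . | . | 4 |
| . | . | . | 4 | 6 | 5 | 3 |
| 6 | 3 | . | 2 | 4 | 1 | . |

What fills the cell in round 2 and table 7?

7

Round 1, table 3: round 1 has {7, 2, 3, 1} and table 3 has {3, 5, 4, 1}, leaving only 6.
Round 1, table 5: round 1 has {7, 6, 2, 3, 1} and table 5 has {6, 2, 4, 1}, leaving only 5.
Round 1, table 2: round 1 has {7, 6, 2, 3, 5, 1} and table 2 has {3, 1}, leaving only 4.
Round 3, table 5: round 3 has {2, 3, 5, 1} and table 5 has {6, 2, 5, 4, 1}, leaving only 7.
Round 3, table 6: round 3 has {7, 2, 3, 5, 1} and table 6 has {7, 6, 3, 5, 1}, leaving only 4.
Round 3, table 7: round 3 has {7, 2, 3, 5, 4, 1} and table 7 has {2, 3, 4, 1}, leaving only 6.
Round 2 already has {3, 5, 4, 1} and table 7 already has {6, 2, 3, 4, 1}, so round 2, table 7 must be 7.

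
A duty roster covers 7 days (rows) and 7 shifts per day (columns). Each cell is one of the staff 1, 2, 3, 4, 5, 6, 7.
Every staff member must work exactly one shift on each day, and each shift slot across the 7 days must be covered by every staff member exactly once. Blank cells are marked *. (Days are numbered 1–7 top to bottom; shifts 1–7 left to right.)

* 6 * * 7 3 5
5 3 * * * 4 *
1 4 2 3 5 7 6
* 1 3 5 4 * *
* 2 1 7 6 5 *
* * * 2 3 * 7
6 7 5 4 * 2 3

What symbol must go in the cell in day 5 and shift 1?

Day 1, shift 3: day 1 has {3, 5, 6, 7} and shift 3 has {1, 2, 3, 5}, leaving only 4.
Day 1, shift 1: day 1 has {3, 4, 5, 6, 7} and shift 1 has {1, 5, 6}, leaving only 2.
Day 1, shift 4: day 1 has {2, 3, 4, 5, 6, 7} and shift 4 has {2, 3, 4, 5, 7}, leaving only 1.
Day 2, shift 4: day 2 has {3, 4, 5} and shift 4 has {1, 2, 3, 4, 5, 7}, leaving only 6.
Day 2, shift 3: day 2 has {3, 4, 5, 6} and shift 3 has {1, 2, 3, 4, 5}, leaving only 7.
Day 4, shift 1: day 4 has {1, 3, 4, 5} and shift 1 has {1, 2, 5, 6}, leaving only 7.
Day 4, shift 6: day 4 has {1, 3, 4, 5, 7} and shift 6 has {2, 3, 4, 5, 7}, leaving only 6.
Day 4, shift 7: day 4 has {1, 3, 4, 5, 6, 7} and shift 7 has {3, 5, 6, 7}, leaving only 2.
Day 2, shift 7: day 2 has {3, 4, 5, 6, 7} and shift 7 has {2, 3, 5, 6, 7}, leaving only 1.
Day 2, shift 5: day 2 has {1, 3, 4, 5, 6, 7} and shift 5 has {3, 4, 5, 6, 7}, leaving only 2.
Day 5, shift 7: day 5 has {1, 2, 5, 6, 7} and shift 7 has {1, 2, 3, 5, 6, 7}, leaving only 4.
Day 5 already has {1, 2, 4, 5, 6, 7} and shift 1 already has {1, 2, 5, 6, 7}, so day 5, shift 1 must be 3.

3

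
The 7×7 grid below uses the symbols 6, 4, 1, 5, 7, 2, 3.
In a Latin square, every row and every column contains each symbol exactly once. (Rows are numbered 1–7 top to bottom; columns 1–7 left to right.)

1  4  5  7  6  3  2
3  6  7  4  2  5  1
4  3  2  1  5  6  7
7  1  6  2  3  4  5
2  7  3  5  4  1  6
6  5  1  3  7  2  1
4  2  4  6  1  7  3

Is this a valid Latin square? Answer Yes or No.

Row 7 contains 4 twice (at columns 1 and 3); row 6 is also not a permutation.

No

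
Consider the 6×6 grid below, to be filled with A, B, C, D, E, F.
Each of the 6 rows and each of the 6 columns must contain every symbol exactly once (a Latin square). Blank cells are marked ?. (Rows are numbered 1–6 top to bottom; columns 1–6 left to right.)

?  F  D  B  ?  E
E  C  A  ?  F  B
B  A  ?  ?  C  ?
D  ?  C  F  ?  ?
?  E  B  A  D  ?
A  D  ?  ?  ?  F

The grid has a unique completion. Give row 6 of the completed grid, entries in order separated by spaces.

A D E C B F

Row 6, column 3: row 6 has {A, D, F} and column 3 has {A, B, C, D}, leaving only E.
Row 6, column 4: row 6 has {A, D, E, F} and column 4 has {A, B, F}, leaving only C.
Row 6, column 5: row 6 has {A, C, D, E, F} and column 5 has {C, D, F}, leaving only B.
So row 6 reads: A D E C B F.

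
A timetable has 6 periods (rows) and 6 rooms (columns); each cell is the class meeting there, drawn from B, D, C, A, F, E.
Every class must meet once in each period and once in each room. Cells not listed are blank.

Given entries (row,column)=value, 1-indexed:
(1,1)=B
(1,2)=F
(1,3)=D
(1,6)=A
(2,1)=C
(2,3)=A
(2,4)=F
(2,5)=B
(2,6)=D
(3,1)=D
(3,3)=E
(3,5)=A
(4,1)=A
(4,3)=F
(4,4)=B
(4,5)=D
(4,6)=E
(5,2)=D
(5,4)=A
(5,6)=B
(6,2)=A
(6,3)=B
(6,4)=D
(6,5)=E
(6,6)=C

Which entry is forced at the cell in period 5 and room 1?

Period 1, room 5: period 1 has {B, D, A, F} and room 5 has {B, D, A, E}, leaving only C.
Period 1, room 4: period 1 has {B, D, C, A, F} and room 4 has {B, D, A, F}, leaving only E.
Period 2, room 2: period 2 has {B, D, C, A, F} and room 2 has {D, A, F}, leaving only E.
Period 3, room 4: period 3 has {D, A, E} and room 4 has {B, D, A, F, E}, leaving only C.
Period 3, room 2: period 3 has {D, C, A, E} and room 2 has {D, A, F, E}, leaving only B.
Period 3, room 6: period 3 has {B, D, C, A, E} and room 6 has {B, D, C, A, E}, leaving only F.
Period 4, room 2: period 4 has {B, D, A, F, E} and room 2 has {B, D, A, F, E}, leaving only C.
Period 5, room 3: period 5 has {B, D, A} and room 3 has {B, D, A, F, E}, leaving only C.
Period 5, room 5: period 5 has {B, D, C, A} and room 5 has {B, D, C, A, E}, leaving only F.
Period 5 already has {B, D, C, A, F} and room 1 already has {B, D, C, A}, so period 5, room 1 must be E.

E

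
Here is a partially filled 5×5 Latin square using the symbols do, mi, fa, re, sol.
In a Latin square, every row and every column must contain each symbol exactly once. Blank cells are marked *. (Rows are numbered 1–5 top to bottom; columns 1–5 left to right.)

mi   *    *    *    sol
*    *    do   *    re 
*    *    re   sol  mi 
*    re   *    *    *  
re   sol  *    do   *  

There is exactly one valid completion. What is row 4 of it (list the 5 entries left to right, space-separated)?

fa re sol mi do

Row 1, column 3: row 1 has {mi, sol} and column 3 has {do, re}, leaving only fa.
Row 1, column 2: row 1 has {mi, fa, sol} and column 2 has {re, sol}, leaving only do.
Row 1, column 4: row 1 has {do, mi, fa, sol} and column 4 has {do, sol}, leaving only re.
Row 3, column 2: row 3 has {mi, re, sol} and column 2 has {do, re, sol}, leaving only fa.
Row 2, column 2: row 2 has {do, re} and column 2 has {do, fa, re, sol}, leaving only mi.
Row 2, column 4: row 2 has {do, mi, re} and column 4 has {do, re, sol}, leaving only fa.
Row 4, column 4: row 4 has {re} and column 4 has {do, fa, re, sol}, leaving only mi.
Row 4, column 3: row 4 has {mi, re} and column 3 has {do, fa, re}, leaving only sol.
Row 2, column 1: row 2 has {do, mi, fa, re} and column 1 has {mi, re}, leaving only sol.
Row 3, column 1: row 3 has {mi, fa, re, sol} and column 1 has {mi, re, sol}, leaving only do.
Row 4, column 1: row 4 has {mi, re, sol} and column 1 has {do, mi, re, sol}, leaving only fa.
Row 4, column 5: row 4 has {mi, fa, re, sol} and column 5 has {mi, re, sol}, leaving only do.
So row 4 reads: fa re sol mi do.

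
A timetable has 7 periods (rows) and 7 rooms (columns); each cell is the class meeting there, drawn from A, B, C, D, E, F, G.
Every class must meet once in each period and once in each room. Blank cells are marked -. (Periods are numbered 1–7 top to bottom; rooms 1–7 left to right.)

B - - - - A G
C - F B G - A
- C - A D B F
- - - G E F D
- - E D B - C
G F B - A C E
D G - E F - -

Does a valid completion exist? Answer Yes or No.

No

Period 6, room 4: period 6 together with room 4 already contain {A, B, C, D, E, F, G} — every symbol — so nothing can go there. The grid has no valid completion.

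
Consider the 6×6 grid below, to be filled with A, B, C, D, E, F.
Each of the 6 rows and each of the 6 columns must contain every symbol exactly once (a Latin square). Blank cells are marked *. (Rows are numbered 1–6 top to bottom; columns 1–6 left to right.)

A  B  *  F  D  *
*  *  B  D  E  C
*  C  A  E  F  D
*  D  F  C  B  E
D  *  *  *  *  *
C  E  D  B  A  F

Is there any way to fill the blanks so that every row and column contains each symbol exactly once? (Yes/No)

Row 1, column 6: row 1 together with column 6 already contain {A, B, C, D, E, F} — every symbol — so nothing can go there. The grid has no valid completion.

No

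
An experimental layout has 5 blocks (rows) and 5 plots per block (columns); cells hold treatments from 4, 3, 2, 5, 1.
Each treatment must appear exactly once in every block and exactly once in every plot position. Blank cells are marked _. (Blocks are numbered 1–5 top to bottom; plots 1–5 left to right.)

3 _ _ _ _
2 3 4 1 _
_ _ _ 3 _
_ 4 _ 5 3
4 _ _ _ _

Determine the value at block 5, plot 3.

3

Block 2, plot 5: block 2 has {4, 3, 2, 1} and plot 5 has {3}, leaving only 5.
Block 4, plot 1: block 4 has {4, 3, 5} and plot 1 has {4, 3, 2}, leaving only 1.
Block 3, plot 1: block 3 has {3} and plot 1 has {4, 3, 2, 1}, leaving only 5.
Block 4, plot 3: block 4 has {4, 3, 5, 1} and plot 3 has {4}, leaving only 2.
Block 3, plot 3: block 3 has {3, 5} and plot 3 has {4, 2}, leaving only 1.
Block 1, plot 3: block 1 has {3} and plot 3 has {4, 2, 1}, leaving only 5.
Block 5 already has {4} and plot 3 already has {4, 2, 5, 1}, so block 5, plot 3 must be 3.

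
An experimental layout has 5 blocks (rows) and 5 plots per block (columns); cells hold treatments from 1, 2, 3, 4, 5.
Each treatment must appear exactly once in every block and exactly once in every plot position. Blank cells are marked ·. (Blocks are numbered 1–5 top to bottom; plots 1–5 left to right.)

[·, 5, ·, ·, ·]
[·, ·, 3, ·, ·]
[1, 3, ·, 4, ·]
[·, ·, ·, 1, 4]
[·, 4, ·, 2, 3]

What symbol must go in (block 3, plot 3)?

Block 1, plot 4: block 1 has {5} and plot 4 has {1, 2, 4}, leaving only 3.
Block 2, plot 4: block 2 has {3} and plot 4 has {1, 2, 3, 4}, leaving only 5.
Block 4, plot 2: block 4 has {1, 4} and plot 2 has {3, 4, 5}, leaving only 2.
Block 2, plot 2: block 2 has {3, 5} and plot 2 has {2, 3, 4, 5}, leaving only 1.
Block 2, plot 5: block 2 has {1, 3, 5} and plot 5 has {3, 4}, leaving only 2.
Block 1, plot 5: block 1 has {3, 5} and plot 5 has {2, 3, 4}, leaving only 1.
Block 2, plot 1: block 2 has {1, 2, 3, 5} and plot 1 has {1}, leaving only 4.
Block 1, plot 1: block 1 has {1, 3, 5} and plot 1 has {1, 4}, leaving only 2.
Block 1, plot 3: block 1 has {1, 2, 3, 5} and plot 3 has {3}, leaving only 4.
Block 3, plot 5: block 3 has {1, 3, 4} and plot 5 has {1, 2, 3, 4}, leaving only 5.
Block 3 already has {1, 3, 4, 5} and plot 3 already has {3, 4}, so block 3, plot 3 must be 2.

2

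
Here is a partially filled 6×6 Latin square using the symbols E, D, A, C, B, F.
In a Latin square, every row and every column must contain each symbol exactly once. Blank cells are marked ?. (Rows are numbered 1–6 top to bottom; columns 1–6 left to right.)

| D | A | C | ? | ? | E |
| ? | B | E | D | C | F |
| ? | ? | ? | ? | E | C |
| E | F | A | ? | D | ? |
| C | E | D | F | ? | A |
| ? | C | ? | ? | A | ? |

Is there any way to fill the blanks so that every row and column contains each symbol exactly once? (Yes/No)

Yes

No row or column among the givens repeats a symbol, and propagating forced cells runs into no contradiction.
One valid completion exists (for instance, D A C B F E / A B E D C F / F D B A E C / E F A C D B / C E D F B A / B C F E A D).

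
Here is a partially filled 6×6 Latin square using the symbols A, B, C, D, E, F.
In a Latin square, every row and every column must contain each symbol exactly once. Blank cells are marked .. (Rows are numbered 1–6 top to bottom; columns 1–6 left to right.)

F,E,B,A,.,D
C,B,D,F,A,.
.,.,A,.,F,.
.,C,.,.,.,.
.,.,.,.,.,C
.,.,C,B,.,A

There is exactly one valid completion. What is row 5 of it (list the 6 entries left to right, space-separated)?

Row 1, column 5: row 1 has {A, B, D, E, F} and column 5 has {A, F}, leaving only C.
Row 2, column 6: row 2 has {A, B, C, D, F} and column 6 has {A, C, D}, leaving only E.
Row 3, column 2: row 3 has {A, F} and column 2 has {B, C, E}, leaving only D.
Row 3, column 6: row 3 has {A, D, F} and column 6 has {A, C, D, E}, leaving only B.
Row 3, column 1: row 3 has {A, B, D, F} and column 1 has {C, F}, leaving only E.
Row 3, column 4: row 3 has {A, B, D, E, F} and column 4 has {A, B, F}, leaving only C.
Row 4, column 6: row 4 has {C} and column 6 has {A, B, C, D, E}, leaving only F.
Row 4, column 3: row 4 has {C, F} and column 3 has {A, B, C, D}, leaving only E.
Row 5, column 3: row 5 has {C} and column 3 has {A, B, C, D, E}, leaving only F.
Row 5, column 2: row 5 has {C, F} and column 2 has {B, C, D, E}, leaving only A.
Row 4, column 4: row 4 has {C, E, F} and column 4 has {A, B, C, F}, leaving only D.
Row 5, column 4: row 5 has {A, C, F} and column 4 has {A, B, C, D, F}, leaving only E.
Row 4, column 5: row 4 has {C, D, E, F} and column 5 has {A, C, F}, leaving only B.
Row 5, column 5: row 5 has {A, C, E, F} and column 5 has {A, B, C, F}, leaving only D.
Row 5, column 1: row 5 has {A, C, D, E, F} and column 1 has {C, E, F}, leaving only B.
So row 5 reads: B A F E D C.

B A F E D C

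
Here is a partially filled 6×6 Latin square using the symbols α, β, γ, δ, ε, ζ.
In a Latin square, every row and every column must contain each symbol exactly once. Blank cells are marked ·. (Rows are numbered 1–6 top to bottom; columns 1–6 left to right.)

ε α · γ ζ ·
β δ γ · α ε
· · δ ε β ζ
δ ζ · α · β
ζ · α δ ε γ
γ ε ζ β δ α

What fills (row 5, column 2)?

Row 5 already has {α, γ, δ, ε, ζ} and column 2 already has {α, δ, ε, ζ}, so row 5, column 2 must be β.

β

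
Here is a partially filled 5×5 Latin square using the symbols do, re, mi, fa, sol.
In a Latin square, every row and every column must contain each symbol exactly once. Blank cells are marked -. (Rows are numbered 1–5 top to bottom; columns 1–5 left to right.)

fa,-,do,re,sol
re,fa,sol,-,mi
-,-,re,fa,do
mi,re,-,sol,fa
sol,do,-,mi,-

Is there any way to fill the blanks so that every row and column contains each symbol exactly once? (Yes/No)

Row 3, column 1: row 3 together with column 1 already contain {do, re, mi, fa, sol} — every symbol — so nothing can go there. The grid has no valid completion.

No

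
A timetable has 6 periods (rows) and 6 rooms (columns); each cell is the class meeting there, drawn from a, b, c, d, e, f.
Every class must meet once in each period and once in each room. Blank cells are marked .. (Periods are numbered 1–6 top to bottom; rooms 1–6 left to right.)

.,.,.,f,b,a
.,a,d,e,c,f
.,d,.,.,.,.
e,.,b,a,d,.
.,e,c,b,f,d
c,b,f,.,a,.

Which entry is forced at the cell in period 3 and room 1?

f

Period 1, room 1: period 1 has {a, b, f} and room 1 has {c, e}, leaving only d.
Period 1, room 2: period 1 has {a, b, d, f} and room 2 has {a, b, d, e}, leaving only c.
Period 1, room 3: period 1 has {a, b, c, d, f} and room 3 has {b, c, d, f}, leaving only e.
Period 2, room 1: period 2 has {a, c, d, e, f} and room 1 has {c, d, e}, leaving only b.
Period 3, room 3: period 3 has {d} and room 3 has {b, c, d, e, f}, leaving only a.
Period 3 already has {a, d} and room 1 already has {b, c, d, e}, so period 3, room 1 must be f.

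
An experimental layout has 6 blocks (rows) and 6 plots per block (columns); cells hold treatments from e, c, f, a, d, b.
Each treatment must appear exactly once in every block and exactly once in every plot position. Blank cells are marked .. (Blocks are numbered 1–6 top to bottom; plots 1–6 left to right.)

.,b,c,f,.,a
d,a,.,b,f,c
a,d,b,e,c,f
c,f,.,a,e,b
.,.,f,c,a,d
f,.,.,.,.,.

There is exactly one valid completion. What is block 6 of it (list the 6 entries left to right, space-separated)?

f c a d b e

Block 6, plot 4: block 6 has {f} and plot 4 has {e, c, f, a, b}, leaving only d.
Block 6, plot 5: block 6 has {f, d} and plot 5 has {e, c, f, a}, leaving only b.
Block 6, plot 6: block 6 has {f, d, b} and plot 6 has {c, f, a, d, b}, leaving only e.
Block 6, plot 2: block 6 has {e, f, d, b} and plot 2 has {f, a, d, b}, leaving only c.
Block 6, plot 3: block 6 has {e, c, f, d, b} and plot 3 has {c, f, b}, leaving only a.
So block 6 reads: f c a d b e.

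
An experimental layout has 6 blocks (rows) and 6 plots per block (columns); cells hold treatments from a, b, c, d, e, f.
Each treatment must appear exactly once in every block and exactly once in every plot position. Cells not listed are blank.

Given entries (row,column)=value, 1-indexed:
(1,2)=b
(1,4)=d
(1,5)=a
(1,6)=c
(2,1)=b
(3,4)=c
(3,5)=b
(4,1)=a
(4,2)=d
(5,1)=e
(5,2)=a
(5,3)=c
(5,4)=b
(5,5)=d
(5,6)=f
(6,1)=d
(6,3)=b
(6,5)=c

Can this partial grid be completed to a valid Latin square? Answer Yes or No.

No

Block 1, plot 1: block 1 has {a, b, c, d} and plot 1 has {a, b, d, e}, so it must be f.
Now block 3, plot 1: block 3 together with plot 1 already contain {a, b, c, d, e, f} — every symbol — so nothing can go there. The grid has no valid completion.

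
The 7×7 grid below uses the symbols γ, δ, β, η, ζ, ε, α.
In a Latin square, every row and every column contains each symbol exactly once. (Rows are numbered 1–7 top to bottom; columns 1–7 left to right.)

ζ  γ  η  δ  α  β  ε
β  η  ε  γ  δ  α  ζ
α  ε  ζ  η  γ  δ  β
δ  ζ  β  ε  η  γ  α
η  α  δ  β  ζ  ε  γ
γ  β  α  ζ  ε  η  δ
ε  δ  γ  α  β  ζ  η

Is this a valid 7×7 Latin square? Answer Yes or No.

Each row is a permutation of the 7 symbols, and so is each column.

Yes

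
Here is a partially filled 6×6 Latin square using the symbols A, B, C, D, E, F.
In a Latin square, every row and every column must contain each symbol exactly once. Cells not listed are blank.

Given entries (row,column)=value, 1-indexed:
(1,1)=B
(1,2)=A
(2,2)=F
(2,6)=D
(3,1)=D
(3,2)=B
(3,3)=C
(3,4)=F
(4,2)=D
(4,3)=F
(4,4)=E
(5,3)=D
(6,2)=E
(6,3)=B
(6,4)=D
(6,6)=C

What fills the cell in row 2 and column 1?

Row 1, column 3: row 1 has {A, B} and column 3 has {B, C, D, F}, leaving only E.
Row 1, column 4: row 1 has {A, B, E} and column 4 has {D, E, F}, leaving only C.
Row 1, column 6: row 1 has {A, B, C, E} and column 6 has {C, D}, leaving only F.
Row 1, column 5: row 1 has {A, B, C, E, F} and column 5 has {}, leaving only D.
Row 2, column 3: row 2 has {D, F} and column 3 has {B, C, D, E, F}, leaving only A.
Row 2, column 4: row 2 has {A, D, F} and column 4 has {C, D, E, F}, leaving only B.
Row 5, column 2: row 5 has {D} and column 2 has {A, B, D, E, F}, leaving only C.
Row 5, column 4: row 5 has {C, D} and column 4 has {B, C, D, E, F}, leaving only A.
Row 2, column 1 is narrowed to {C, E}.
If it were C, then row 5, column 6 would be left with no valid symbol.
So row 2, column 1 must be E.

E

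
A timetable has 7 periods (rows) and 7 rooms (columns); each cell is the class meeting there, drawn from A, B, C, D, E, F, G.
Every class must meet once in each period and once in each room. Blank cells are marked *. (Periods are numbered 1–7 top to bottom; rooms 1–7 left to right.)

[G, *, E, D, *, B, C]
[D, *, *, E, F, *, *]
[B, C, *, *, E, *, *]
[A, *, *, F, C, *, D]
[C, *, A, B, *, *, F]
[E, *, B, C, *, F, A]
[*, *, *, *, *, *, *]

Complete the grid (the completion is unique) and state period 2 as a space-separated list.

Period 1, room 5: period 1 has {B, C, D, E, G} and room 5 has {C, E, F}, leaving only A.
Period 1, room 2: period 1 has {A, B, C, D, E, G} and room 2 has {C}, leaving only F.
Period 3, room 7: period 3 has {B, C, E} and room 7 has {A, C, D, F}, leaving only G.
Period 2, room 7: period 2 has {D, E, F} and room 7 has {A, C, D, F, G}, leaving only B.
Period 3, room 4: period 3 has {B, C, E, G} and room 4 has {B, C, D, E, F}, leaving only A.
Period 3, room 6: period 3 has {A, B, C, E, G} and room 6 has {B, F}, leaving only D.
Period 3, room 3: period 3 has {A, B, C, D, E, G} and room 3 has {A, B, E}, leaving only F.
Period 4, room 3: period 4 has {A, C, D, F} and room 3 has {A, B, E, F}, leaving only G.
Period 2, room 3: period 2 has {B, D, E, F} and room 3 has {A, B, E, F, G}, leaving only C.
Period 4, room 6: period 4 has {A, C, D, F, G} and room 6 has {B, D, F}, leaving only E.
Period 4, room 2: period 4 has {A, C, D, E, F, G} and room 2 has {C, F}, leaving only B.
Period 5, room 6: period 5 has {A, B, C, F} and room 6 has {B, D, E, F}, leaving only G.
Period 2, room 6: period 2 has {B, C, D, E, F} and room 6 has {B, D, E, F, G}, leaving only A.
Period 2, room 2: period 2 has {A, B, C, D, E, F} and room 2 has {B, C, F}, leaving only G.
So period 2 reads: D G C E F A B.

D G C E F A B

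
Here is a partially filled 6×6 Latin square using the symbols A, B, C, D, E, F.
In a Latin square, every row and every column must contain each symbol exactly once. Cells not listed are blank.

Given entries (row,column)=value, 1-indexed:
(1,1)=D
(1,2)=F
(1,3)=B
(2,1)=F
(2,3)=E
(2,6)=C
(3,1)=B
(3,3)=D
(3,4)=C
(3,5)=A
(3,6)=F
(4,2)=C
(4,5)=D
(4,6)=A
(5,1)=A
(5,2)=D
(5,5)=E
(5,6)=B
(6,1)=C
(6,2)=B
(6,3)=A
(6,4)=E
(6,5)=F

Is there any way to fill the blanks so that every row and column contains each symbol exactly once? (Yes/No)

No row or column among the givens repeats a symbol, and propagating forced cells runs into no contradiction.
One valid completion exists (for instance, D F B A C E / F A E D B C / B E D C A F / E C F B D A / A D C F E B / C B A E F D).

Yes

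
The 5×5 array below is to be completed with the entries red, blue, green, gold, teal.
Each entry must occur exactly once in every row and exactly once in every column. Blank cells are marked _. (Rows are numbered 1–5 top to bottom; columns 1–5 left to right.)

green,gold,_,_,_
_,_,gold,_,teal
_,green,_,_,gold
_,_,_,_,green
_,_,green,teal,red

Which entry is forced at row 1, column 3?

Row 1, column 5: row 1 has {green, gold} and column 5 has {red, green, gold, teal}, leaving only blue.
Row 1, column 4: row 1 has {blue, green, gold} and column 4 has {teal}, leaving only red.
Row 1 already has {red, blue, green, gold} and column 3 already has {green, gold}, so row 1, column 3 must be teal.

teal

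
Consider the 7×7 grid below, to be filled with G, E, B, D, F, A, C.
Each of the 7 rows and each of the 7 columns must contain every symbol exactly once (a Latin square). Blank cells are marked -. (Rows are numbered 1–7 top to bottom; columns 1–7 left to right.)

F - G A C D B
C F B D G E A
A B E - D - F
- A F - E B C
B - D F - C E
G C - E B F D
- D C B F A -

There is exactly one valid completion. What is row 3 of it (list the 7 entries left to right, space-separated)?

Row 3, column 6: row 3 has {E, B, D, F, A} and column 6 has {E, B, D, F, A, C}, leaving only G.
Row 3, column 4: row 3 has {G, E, B, D, F, A} and column 4 has {E, B, D, F, A}, leaving only C.
So row 3 reads: A B E C D G F.

A B E C D G F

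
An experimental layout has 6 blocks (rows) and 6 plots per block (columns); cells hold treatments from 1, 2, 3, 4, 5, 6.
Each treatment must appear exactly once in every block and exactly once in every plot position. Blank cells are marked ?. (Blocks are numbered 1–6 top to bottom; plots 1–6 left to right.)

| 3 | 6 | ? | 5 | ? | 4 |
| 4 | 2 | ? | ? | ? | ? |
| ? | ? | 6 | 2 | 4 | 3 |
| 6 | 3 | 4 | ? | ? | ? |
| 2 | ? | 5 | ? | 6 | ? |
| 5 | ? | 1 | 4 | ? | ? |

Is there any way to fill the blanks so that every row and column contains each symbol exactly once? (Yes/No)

No

Block 6, plot 2: block 6 together with plot 2 already contain {1, 2, 3, 4, 5, 6} — every symbol — so nothing can go there. The grid has no valid completion.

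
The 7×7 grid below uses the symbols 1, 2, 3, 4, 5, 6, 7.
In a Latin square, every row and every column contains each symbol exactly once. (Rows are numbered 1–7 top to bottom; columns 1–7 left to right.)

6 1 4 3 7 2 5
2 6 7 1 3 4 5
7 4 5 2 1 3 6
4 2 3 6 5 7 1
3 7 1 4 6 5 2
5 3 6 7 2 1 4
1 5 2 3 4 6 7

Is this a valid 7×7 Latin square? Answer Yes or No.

Every row is a permutation, but column 4 contains 3 twice (at rows 1 and 7).

No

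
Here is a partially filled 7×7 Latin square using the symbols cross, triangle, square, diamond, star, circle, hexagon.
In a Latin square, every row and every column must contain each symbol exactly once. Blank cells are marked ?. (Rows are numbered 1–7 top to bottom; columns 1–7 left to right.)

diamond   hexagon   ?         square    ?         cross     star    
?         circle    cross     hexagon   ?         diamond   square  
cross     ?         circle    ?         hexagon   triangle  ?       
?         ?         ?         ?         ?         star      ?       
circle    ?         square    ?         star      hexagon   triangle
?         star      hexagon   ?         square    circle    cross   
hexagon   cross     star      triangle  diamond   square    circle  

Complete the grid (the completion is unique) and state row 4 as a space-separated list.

square triangle diamond circle cross star hexagon

Row 1, column 3: row 1 has {cross, square, diamond, star, hexagon} and column 3 has {cross, square, star, circle, hexagon}, leaving only triangle.
Row 4, column 3: row 4 has {star} and column 3 has {cross, triangle, square, star, circle, hexagon}, leaving only diamond.
Row 4, column 7: row 4 has {diamond, star} and column 7 has {cross, triangle, square, star, circle}, leaving only hexagon.
Row 1, column 5: row 1 has {cross, triangle, square, diamond, star, hexagon} and column 5 has {square, diamond, star, hexagon}, leaving only circle.
Row 2, column 5: row 2 has {cross, square, diamond, circle, hexagon} and column 5 has {square, diamond, star, circle, hexagon}, leaving only triangle.
Row 4, column 5: row 4 has {diamond, star, hexagon} and column 5 has {triangle, square, diamond, star, circle, hexagon}, leaving only cross.
Row 4, column 4: row 4 has {cross, diamond, star, hexagon} and column 4 has {triangle, square, hexagon}, leaving only circle.
Row 2, column 1: row 2 has {cross, triangle, square, diamond, circle, hexagon} and column 1 has {cross, diamond, circle, hexagon}, leaving only star.
Row 3, column 7: row 3 has {cross, triangle, circle, hexagon} and column 7 has {cross, triangle, square, star, circle, hexagon}, leaving only diamond.
Row 3, column 2: row 3 has {cross, triangle, diamond, circle, hexagon} and column 2 has {cross, star, circle, hexagon}, leaving only square.
Row 4, column 2: row 4 has {cross, diamond, star, circle, hexagon} and column 2 has {cross, square, star, circle, hexagon}, leaving only triangle.
Row 4, column 1: row 4 has {cross, triangle, diamond, star, circle, hexagon} and column 1 has {cross, diamond, star, circle, hexagon}, leaving only square.
So row 4 reads: square triangle diamond circle cross star hexagon.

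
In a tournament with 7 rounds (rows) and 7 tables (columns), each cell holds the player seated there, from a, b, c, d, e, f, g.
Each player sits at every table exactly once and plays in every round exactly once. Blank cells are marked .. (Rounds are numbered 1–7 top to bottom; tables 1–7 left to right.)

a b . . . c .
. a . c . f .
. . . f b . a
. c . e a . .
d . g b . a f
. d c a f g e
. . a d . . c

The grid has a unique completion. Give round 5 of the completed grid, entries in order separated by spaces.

d e g b c a f

Round 5, table 2: round 5 has {a, b, d, f, g} and table 2 has {a, b, c, d}, leaving only e.
Round 5, table 5: round 5 has {a, b, d, e, f, g} and table 5 has {a, b, f}, leaving only c.
So round 5 reads: d e g b c a f.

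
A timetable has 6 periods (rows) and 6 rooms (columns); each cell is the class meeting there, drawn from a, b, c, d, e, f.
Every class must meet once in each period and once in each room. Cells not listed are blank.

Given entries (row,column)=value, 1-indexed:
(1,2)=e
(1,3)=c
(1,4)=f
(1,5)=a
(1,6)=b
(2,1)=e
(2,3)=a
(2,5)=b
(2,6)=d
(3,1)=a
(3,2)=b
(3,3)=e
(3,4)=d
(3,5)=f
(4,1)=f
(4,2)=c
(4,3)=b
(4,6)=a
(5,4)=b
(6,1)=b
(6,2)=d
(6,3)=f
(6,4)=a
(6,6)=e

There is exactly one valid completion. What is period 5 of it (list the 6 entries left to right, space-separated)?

Period 5, room 3: period 5 has {b} and room 3 has {a, b, c, e, f}, leaving only d.
Period 5, room 1: period 5 has {b, d} and room 1 has {a, b, e, f}, leaving only c.
Period 5, room 5: period 5 has {b, c, d} and room 5 has {a, b, f}, leaving only e.
Period 5, room 6: period 5 has {b, c, d, e} and room 6 has {a, b, d, e}, leaving only f.
Period 5, room 2: period 5 has {b, c, d, e, f} and room 2 has {b, c, d, e}, leaving only a.
So period 5 reads: c a d b e f.

c a d b e f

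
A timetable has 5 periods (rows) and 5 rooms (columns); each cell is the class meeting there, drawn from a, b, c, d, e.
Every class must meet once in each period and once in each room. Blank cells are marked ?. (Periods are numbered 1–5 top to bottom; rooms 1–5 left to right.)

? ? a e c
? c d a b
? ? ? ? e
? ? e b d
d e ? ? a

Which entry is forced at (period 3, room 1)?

a

Period 1, room 1: period 1 has {a, c, e} and room 1 has {d}, leaving only b.
Period 1, room 2: period 1 has {a, b, c, e} and room 2 has {c, e}, leaving only d.
Period 2, room 1: period 2 has {a, b, c, d} and room 1 has {b, d}, leaving only e.
Period 4, room 2: period 4 has {b, d, e} and room 2 has {c, d, e}, leaving only a.
Period 3, room 2: period 3 has {e} and room 2 has {a, c, d, e}, leaving only b.
Period 3, room 3: period 3 has {b, e} and room 3 has {a, d, e}, leaving only c.
Period 3 already has {b, c, e} and room 1 already has {b, d, e}, so period 3, room 1 must be a.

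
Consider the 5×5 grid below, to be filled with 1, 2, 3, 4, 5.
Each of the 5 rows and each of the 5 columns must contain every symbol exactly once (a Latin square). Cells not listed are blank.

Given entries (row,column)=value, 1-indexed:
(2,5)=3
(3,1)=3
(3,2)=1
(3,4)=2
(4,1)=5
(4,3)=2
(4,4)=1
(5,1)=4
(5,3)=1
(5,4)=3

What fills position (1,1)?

Row 4, column 5: row 4 has {1, 2, 5} and column 5 has {3}, leaving only 4.
Row 3, column 5: row 3 has {1, 2, 3} and column 5 has {3, 4}, leaving only 5.
Row 3, column 3: row 3 has {1, 2, 3, 5} and column 3 has {1, 2}, leaving only 4.
Row 2, column 3: row 2 has {3} and column 3 has {1, 2, 4}, leaving only 5.
Row 1, column 3: row 1 has {} and column 3 has {1, 2, 4, 5}, leaving only 3.
Row 2, column 4: row 2 has {3, 5} and column 4 has {1, 2, 3}, leaving only 4.
Row 1, column 4: row 1 has {3} and column 4 has {1, 2, 3, 4}, leaving only 5.
Row 2, column 2: row 2 has {3, 4, 5} and column 2 has {1}, leaving only 2.
Row 1, column 2: row 1 has {3, 5} and column 2 has {1, 2}, leaving only 4.
Row 2, column 1: row 2 has {2, 3, 4, 5} and column 1 has {3, 4, 5}, leaving only 1.
Row 1 already has {3, 4, 5} and column 1 already has {1, 3, 4, 5}, so row 1, column 1 must be 2.

2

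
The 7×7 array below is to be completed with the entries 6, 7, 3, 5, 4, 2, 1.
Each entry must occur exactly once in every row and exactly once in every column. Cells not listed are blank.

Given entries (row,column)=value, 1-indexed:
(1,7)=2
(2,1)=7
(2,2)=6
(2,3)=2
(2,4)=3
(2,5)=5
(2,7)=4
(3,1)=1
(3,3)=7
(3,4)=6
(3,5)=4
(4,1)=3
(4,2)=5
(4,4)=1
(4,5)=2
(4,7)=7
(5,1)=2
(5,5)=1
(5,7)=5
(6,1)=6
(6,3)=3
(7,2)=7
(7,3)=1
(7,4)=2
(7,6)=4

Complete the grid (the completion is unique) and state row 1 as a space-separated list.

4 1 5 7 6 3 2

Row 2, column 6: row 2 has {6, 7, 3, 5, 4, 2} and column 6 has {4}, leaving only 1.
Row 3, column 7: row 3 has {6, 7, 4, 1} and column 7 has {7, 5, 4, 2}, leaving only 3.
Row 3, column 2: row 3 has {6, 7, 3, 4, 1} and column 2 has {6, 7, 5}, leaving only 2.
Row 3, column 6: row 3 has {6, 7, 3, 4, 2, 1} and column 6 has {4, 1}, leaving only 5.
Row 4, column 6: row 4 has {7, 3, 5, 2, 1} and column 6 has {5, 4, 1}, leaving only 6.
Row 4, column 3: row 4 has {6, 7, 3, 5, 2, 1} and column 3 has {7, 3, 2, 1}, leaving only 4.
Row 5, column 3: row 5 has {5, 2, 1} and column 3 has {7, 3, 4, 2, 1}, leaving only 6.
Row 1, column 3: row 1 has {2} and column 3 has {6, 7, 3, 4, 2, 1}, leaving only 5.
Row 1, column 1: row 1 has {5, 2} and column 1 has {6, 7, 3, 2, 1}, leaving only 4.
Row 1, column 4: row 1 has {5, 4, 2} and column 4 has {6, 3, 2, 1}, leaving only 7.
Row 1, column 6: row 1 has {7, 5, 4, 2} and column 6 has {6, 5, 4, 1}, leaving only 3.
Row 1, column 2: row 1 has {7, 3, 5, 4, 2} and column 2 has {6, 7, 5, 2}, leaving only 1.
Row 1, column 5: row 1 has {7, 3, 5, 4, 2, 1} and column 5 has {5, 4, 2, 1}, leaving only 6.
So row 1 reads: 4 1 5 7 6 3 2.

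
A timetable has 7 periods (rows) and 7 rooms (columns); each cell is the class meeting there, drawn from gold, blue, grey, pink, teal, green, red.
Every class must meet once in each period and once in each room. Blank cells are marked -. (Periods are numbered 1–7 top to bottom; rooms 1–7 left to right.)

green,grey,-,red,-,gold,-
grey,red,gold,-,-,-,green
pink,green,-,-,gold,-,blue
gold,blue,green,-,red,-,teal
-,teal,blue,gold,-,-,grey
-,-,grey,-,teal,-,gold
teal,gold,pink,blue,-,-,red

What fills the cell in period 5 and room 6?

Period 1, room 3: period 1 has {gold, grey, green, red} and room 3 has {gold, blue, grey, pink, green}, leaving only teal.
Period 1, room 7: period 1 has {gold, grey, teal, green, red} and room 7 has {gold, blue, grey, teal, green, red}, leaving only pink.
Period 1, room 5: period 1 has {gold, grey, pink, teal, green, red} and room 5 has {gold, teal, red}, leaving only blue.
Period 2, room 5: period 2 has {gold, grey, green, red} and room 5 has {gold, blue, teal, red}, leaving only pink.
Period 2, room 4: period 2 has {gold, grey, pink, green, red} and room 4 has {gold, blue, red}, leaving only teal.
Period 2, room 6: period 2 has {gold, grey, pink, teal, green, red} and room 6 has {gold}, leaving only blue.
Period 3, room 3: period 3 has {gold, blue, pink, green} and room 3 has {gold, blue, grey, pink, teal, green}, leaving only red.
Period 3, room 4: period 3 has {gold, blue, pink, green, red} and room 4 has {gold, blue, teal, red}, leaving only grey.
Period 3, room 6: period 3 has {gold, blue, grey, pink, green, red} and room 6 has {gold, blue}, leaving only teal.
Period 4, room 4: period 4 has {gold, blue, teal, green, red} and room 4 has {gold, blue, grey, teal, red}, leaving only pink.
Period 4, room 6: period 4 has {gold, blue, pink, teal, green, red} and room 6 has {gold, blue, teal}, leaving only grey.
Period 5, room 1: period 5 has {gold, blue, grey, teal} and room 1 has {gold, grey, pink, teal, green}, leaving only red.
Period 5, room 5: period 5 has {gold, blue, grey, teal, red} and room 5 has {gold, blue, pink, teal, red}, leaving only green.
Period 5 already has {gold, blue, grey, teal, green, red} and room 6 already has {gold, blue, grey, teal}, so period 5, room 6 must be pink.

pink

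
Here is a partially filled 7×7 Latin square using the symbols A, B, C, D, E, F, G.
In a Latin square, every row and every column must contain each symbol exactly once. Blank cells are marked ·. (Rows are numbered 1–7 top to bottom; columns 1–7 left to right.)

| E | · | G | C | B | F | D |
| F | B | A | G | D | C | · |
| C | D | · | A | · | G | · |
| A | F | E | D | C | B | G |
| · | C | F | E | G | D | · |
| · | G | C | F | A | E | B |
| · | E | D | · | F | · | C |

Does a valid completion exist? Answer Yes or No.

Yes

No row or column among the givens repeats a symbol, and propagating forced cells runs into no contradiction.
One valid completion exists (for instance, E A G C B F D / F B A G D C E / C D B A E G F / A F E D C B G / B C F E G D A / D G C F A E B / G E D B F A C).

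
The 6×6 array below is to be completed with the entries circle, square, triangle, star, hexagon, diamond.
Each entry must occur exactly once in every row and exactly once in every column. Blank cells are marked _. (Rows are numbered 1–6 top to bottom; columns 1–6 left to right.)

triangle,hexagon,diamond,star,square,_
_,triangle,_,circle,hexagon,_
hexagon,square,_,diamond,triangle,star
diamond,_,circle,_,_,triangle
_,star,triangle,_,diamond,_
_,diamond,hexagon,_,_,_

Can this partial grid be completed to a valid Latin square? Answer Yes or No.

Row 3, column 3: row 3 together with column 3 already contain {circle, square, triangle, star, hexagon, diamond} — every symbol — so nothing can go there. The grid has no valid completion.

No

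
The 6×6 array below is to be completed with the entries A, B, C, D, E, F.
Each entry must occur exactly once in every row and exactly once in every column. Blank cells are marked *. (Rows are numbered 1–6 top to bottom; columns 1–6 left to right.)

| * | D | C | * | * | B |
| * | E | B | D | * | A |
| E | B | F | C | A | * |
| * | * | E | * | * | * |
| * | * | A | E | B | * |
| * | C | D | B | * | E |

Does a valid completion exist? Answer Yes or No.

No

Row 3, column 6: row 3 has {A, B, C, E, F} and column 6 has {A, B, E}, so it must be D.
Row 5, column 2: row 5 has {A, B, E} and column 2 has {B, C, D, E}, so it must be F.
Row 4, column 2: row 4 has {E} and column 2 has {B, C, D, E, F}, so it must be A.
Row 4, column 4: row 4 has {A, E} and column 4 has {B, C, D, E}, so it must be F.
Row 1, column 4: row 1 has {B, C, D} and column 4 has {B, C, D, E, F}, so it must be A.
Row 1, column 1: row 1 has {A, B, C, D} and column 1 has {E}, so it must be F.
Row 1, column 5: row 1 has {A, B, C, D, F} and column 5 has {A, B}, so it must be E.
Row 2, column 1: row 2 has {A, B, D, E} and column 1 has {E, F}, so it must be C.
Row 2, column 5: row 2 has {A, B, C, D, E} and column 5 has {A, B, E}, so it must be F.
Now row 6, column 5: row 6 together with column 5 already contain {A, B, C, D, E, F} — every symbol — so nothing can go there. The grid has no valid completion.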